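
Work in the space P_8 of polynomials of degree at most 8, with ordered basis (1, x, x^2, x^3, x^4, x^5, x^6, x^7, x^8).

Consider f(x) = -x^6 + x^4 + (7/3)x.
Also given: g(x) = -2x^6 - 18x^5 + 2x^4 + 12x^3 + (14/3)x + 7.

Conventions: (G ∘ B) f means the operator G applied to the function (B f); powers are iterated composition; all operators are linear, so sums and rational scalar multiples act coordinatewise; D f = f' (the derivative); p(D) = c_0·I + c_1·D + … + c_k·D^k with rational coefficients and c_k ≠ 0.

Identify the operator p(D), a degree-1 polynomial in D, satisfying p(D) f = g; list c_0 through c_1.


c_0 = 2, c_1 = 3

D^0 f = -x^6 + x^4 + (7/3)x
D^1 f = -6x^5 + 4x^3 + 7/3
matching coefficients of g against c_0 f + c_1 Df + … from the top degree down determines the c_i
solution: c_0 = 2, c_1 = 3


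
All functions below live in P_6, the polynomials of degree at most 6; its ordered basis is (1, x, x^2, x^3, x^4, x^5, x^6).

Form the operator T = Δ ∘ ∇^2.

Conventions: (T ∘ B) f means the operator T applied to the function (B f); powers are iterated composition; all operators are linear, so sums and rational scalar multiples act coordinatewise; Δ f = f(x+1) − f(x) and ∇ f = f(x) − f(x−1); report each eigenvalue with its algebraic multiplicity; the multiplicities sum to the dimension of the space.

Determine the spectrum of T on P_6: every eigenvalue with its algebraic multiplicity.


λ = 0 (multiplicity 7)

image of 1: 0
image of x: 0
image of x^2: 0
image of x^3: 6
image of x^4: 24x - 12
image of x^5: 60x^2 - 60x + 30
image of x^6: 120x^3 - 180x^2 + 180x - 60
the matrix is upper triangular; its diagonal is (0, 0, 0, 0, 0, 0, 0)
for a triangular matrix the eigenvalues are the diagonal entries, with algebraic multiplicity their repetition count


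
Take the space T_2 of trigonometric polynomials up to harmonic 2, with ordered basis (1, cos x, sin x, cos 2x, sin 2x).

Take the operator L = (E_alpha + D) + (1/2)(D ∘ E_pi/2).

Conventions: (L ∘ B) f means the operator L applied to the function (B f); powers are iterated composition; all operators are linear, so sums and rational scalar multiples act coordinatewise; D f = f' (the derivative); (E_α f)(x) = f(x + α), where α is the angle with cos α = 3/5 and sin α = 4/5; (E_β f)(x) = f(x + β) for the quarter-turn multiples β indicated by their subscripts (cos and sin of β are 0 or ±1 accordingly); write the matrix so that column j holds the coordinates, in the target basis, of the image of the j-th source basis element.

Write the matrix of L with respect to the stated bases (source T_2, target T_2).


image of 1: 1
image of cos x: (1/10)cos x - (9/5)sin x
image of sin x: (9/5)cos x + (1/10)sin x
image of cos 2x: -(7/25)cos 2x - (49/25)sin 2x
image of sin 2x: (49/25)cos 2x - (7/25)sin 2x
each image's coordinates form column j of the matrix

the matrix is [[1, 0, 0, 0, 0]; [0, 1/10, 9/5, 0, 0]; [0, -9/5, 1/10, 0, 0]; [0, 0, 0, -7/25, 49/25]; [0, 0, 0, -49/25, -7/25]] (rows listed top to bottom)


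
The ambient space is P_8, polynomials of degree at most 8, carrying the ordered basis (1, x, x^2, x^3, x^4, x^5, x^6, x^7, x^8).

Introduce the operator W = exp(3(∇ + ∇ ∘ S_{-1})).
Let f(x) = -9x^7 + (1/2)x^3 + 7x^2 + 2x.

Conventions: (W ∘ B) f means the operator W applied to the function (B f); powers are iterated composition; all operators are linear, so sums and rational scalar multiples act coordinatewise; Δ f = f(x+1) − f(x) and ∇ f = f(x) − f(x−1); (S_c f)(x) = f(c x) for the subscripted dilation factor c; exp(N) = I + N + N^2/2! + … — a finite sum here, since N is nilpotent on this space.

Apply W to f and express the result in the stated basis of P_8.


the result is g(x) = -9x^7 + (1/2)x^3 + 7x^2 + 86x - 42

order-1 term: 84x - 42
the series for exp(3(∇ + ∇ ∘ S_{-1})) f terminates at order 1
exp(3(∇ + ∇ ∘ S_{-1})) f = -9x^7 + (1/2)x^3 + 7x^2 + 86x - 42


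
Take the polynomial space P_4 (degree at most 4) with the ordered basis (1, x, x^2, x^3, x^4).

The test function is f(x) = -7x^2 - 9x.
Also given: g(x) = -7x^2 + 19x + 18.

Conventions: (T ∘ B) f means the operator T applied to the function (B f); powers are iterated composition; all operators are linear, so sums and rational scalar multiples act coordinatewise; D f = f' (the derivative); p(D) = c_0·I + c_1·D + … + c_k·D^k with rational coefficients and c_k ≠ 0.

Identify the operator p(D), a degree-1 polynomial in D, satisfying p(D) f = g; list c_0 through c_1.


p(D) = I − 2·D, i.e. c_0 = 1, c_1 = -2

D^0 f = -7x^2 - 9x
D^1 f = -14x - 9
matching coefficients of g against c_0 f + c_1 Df + … from the top degree down determines the c_i
solution: c_0 = 1, c_1 = -2


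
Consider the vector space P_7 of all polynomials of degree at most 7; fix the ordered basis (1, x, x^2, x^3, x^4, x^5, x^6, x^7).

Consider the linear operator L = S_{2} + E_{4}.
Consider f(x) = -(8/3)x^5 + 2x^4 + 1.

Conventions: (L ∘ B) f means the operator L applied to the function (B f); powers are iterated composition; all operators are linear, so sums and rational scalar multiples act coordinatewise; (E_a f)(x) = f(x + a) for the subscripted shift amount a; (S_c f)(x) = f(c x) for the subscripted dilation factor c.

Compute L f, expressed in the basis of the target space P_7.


g(x) = -88x^5 - (58/3)x^4 - (1184/3)x^3 - (4544/3)x^2 - (8704/3)x - 6650/3

S_{2} f = -(256/3)x^5 + 32x^4 + 1
E_{4} f = -(8/3)x^5 - (154/3)x^4 - (1184/3)x^3 - (4544/3)x^2 - (8704/3)x - 6653/3
(S_{2} + E_{4}) f = -88x^5 - (58/3)x^4 - (1184/3)x^3 - (4544/3)x^2 - (8704/3)x - 6650/3


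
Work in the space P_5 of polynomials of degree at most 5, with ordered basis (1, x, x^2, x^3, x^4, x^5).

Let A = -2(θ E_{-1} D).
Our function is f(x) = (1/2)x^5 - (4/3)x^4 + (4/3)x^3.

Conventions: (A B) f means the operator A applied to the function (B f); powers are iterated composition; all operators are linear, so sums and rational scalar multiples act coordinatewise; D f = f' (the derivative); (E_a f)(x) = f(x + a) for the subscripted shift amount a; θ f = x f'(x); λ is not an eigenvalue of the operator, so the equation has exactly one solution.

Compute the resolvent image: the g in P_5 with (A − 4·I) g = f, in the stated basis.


g(x) = -(1/8)x^5 + (19/12)x^4 - (163/12)x^3 + (127/2)x^2 - 115x

write g with unknown coordinates in the stated basis and equate coefficients in (A − 4·I) g = f
solving from the highest basis element down gives g = -(1/8)x^5 + (19/12)x^4 - (163/12)x^3 + (127/2)x^2 - 115x
check: A g = 5x^4 - 53x^3 + 254x^2 - 460x
so A g − 4·g = (1/2)x^5 - (4/3)x^4 + (4/3)x^3 = f ✓


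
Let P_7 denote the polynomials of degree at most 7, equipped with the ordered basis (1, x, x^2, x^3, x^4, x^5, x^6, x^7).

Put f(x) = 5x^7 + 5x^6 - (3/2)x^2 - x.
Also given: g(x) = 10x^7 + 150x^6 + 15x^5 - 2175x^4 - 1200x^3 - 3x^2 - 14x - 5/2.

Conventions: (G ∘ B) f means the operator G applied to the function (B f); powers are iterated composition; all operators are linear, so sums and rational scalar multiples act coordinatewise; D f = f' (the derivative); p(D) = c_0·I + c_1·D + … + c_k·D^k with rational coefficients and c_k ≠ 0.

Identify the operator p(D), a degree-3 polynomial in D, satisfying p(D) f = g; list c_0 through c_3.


D^0 f = 5x^7 + 5x^6 - (3/2)x^2 - x
D^1 f = 35x^6 + 30x^5 - 3x - 1
D^2 f = 210x^5 + 150x^4 - 3
D^3 f = 1050x^4 + 600x^3
matching coefficients of g against c_0 f + c_1 Df + … from the top degree down determines the c_i
solution: c_0 = 2, c_1 = 4, c_2 = -1/2, c_3 = -2

c_0 = 2, c_1 = 4, c_2 = -1/2, c_3 = -2


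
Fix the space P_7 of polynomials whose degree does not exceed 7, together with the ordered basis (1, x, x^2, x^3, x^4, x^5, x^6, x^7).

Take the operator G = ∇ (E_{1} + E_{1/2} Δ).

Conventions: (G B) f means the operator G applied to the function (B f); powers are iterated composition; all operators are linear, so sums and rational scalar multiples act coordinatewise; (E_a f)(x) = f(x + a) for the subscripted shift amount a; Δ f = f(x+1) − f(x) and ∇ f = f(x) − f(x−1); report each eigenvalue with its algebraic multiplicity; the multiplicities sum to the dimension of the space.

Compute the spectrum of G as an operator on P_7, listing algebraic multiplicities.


λ = 0 (multiplicity 8)

image of 1: 0
image of x: 1
image of x^2: 2x + 3
image of x^3: 3x^2 + 9x + 4
image of x^4: 4x^3 + 18x^2 + 16x + 6
image of x^5: 5x^4 + 30x^3 + 40x^2 + 30x + 17/2
image of x^6: 6x^5 + 45x^4 + 80x^3 + 90x^2 + 51x + 99/8
image of x^7: 7x^6 + 63x^5 + 140x^4 + 210x^3 + (357/2)x^2 + (693/8)x + 289/16
the matrix is upper triangular; its diagonal is (0, 0, 0, 0, 0, 0, 0, 0)
for a triangular matrix the eigenvalues are the diagonal entries, with algebraic multiplicity their repetition count


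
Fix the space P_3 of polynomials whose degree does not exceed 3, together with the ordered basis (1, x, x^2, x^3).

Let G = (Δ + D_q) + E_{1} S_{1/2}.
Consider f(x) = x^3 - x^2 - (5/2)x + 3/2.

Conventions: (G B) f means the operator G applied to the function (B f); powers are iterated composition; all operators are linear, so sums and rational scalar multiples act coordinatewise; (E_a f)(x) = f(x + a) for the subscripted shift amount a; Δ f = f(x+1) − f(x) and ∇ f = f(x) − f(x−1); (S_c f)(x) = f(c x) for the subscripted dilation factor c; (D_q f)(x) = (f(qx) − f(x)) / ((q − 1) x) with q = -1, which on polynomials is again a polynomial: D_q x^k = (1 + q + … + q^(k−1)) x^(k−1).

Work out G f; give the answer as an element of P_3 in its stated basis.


g(x) = (1/8)x^3 + (33/8)x^2 - (3/8)x - 39/8

Δ f = 3x^2 + x - 5/2
D_q f = x^2 - 5/2
(Δ + D_q) f = 4x^2 + x - 5
S_{1/2} f = (1/8)x^3 - (1/4)x^2 - (5/4)x + 3/2
E_{1} S_{1/2} f = (1/8)x^3 + (1/8)x^2 - (11/8)x + 1/8
((Δ + D_q) + E_{1} S_{1/2}) f = (1/8)x^3 + (33/8)x^2 - (3/8)x - 39/8


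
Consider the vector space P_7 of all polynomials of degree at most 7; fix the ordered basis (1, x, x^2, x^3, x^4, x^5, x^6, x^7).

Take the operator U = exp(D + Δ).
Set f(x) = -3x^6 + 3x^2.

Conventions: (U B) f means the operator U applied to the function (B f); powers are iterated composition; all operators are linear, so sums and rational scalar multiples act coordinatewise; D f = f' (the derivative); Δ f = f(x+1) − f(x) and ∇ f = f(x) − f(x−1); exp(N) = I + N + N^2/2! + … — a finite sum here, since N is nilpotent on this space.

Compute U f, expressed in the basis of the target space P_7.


order-1 term: -36x^5 - 45x^4 - 60x^3 - 45x^2 - 6x
order-2 term: -180x^4 - 360x^3 - 495x^2 - 360x - 99
order-3 term: -480x^3 - 1080x^2 - 1260x - 585
order-4 term: -720x^2 - 1440x - 1020
order-5 term: -576x - 720
order-6 term: -192
the series for exp(D + Δ) f terminates at order 6
exp(D + Δ) f = -3x^6 - 36x^5 - 225x^4 - 900x^3 - 2337x^2 - 3642x - 2616

g(x) = -3x^6 - 36x^5 - 225x^4 - 900x^3 - 2337x^2 - 3642x - 2616


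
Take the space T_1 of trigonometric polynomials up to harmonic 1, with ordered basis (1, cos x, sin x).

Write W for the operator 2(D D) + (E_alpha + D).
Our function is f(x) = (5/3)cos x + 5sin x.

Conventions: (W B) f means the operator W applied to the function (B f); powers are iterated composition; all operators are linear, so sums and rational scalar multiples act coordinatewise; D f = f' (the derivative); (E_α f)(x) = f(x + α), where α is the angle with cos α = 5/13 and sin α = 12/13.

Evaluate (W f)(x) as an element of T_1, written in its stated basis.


g(x) = (90/13)cos x - (440/39)sin x

D f = 5cos x - (5/3)sin x
D D f = -(5/3)cos x - 5sin x
(2(D D)) f = -(10/3)cos x - 10sin x
E_alpha f = (205/39)cos x + (5/13)sin x
D f = 5cos x - (5/3)sin x
(E_alpha + D) f = (400/39)cos x - (50/39)sin x
(2(D D) + (E_alpha + D)) f = (90/13)cos x - (440/39)sin x


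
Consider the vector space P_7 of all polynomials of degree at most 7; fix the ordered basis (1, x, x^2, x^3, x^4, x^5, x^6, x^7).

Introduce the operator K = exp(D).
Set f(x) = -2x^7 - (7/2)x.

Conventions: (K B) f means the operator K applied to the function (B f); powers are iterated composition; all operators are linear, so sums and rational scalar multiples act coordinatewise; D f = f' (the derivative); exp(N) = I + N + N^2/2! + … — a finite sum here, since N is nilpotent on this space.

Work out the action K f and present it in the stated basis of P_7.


order-1 term: -14x^6 - 7/2
order-2 term: -42x^5
order-3 term: -70x^4
order-4 term: -70x^3
order-5 term: -42x^2
order-6 term: -14x
order-7 term: -2
the series for exp(D) f terminates at order 7
exp(D) f = -2x^7 - 14x^6 - 42x^5 - 70x^4 - 70x^3 - 42x^2 - (35/2)x - 11/2

the image equals g(x) = -2x^7 - 14x^6 - 42x^5 - 70x^4 - 70x^3 - 42x^2 - (35/2)x - 11/2


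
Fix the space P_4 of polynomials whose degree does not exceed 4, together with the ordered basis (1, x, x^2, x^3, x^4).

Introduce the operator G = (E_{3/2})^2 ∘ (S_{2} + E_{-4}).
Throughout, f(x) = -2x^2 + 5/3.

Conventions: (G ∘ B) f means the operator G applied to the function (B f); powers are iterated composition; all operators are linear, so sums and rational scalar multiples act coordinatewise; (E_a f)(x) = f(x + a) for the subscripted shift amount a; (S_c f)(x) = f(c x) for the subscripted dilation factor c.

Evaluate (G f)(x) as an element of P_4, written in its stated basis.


g(x) = -10x^2 - 44x - 212/3

S_{2} f = -8x^2 + 5/3
E_{-4} f = -2x^2 + 16x - 91/3
(S_{2} + E_{-4}) f = -10x^2 + 16x - 86/3
E_{3/2} (S_{2} + E_{-4}) f = -10x^2 - 14x - 163/6
E_{3/2} E_{3/2} (S_{2} + E_{-4}) f = -10x^2 - 44x - 212/3


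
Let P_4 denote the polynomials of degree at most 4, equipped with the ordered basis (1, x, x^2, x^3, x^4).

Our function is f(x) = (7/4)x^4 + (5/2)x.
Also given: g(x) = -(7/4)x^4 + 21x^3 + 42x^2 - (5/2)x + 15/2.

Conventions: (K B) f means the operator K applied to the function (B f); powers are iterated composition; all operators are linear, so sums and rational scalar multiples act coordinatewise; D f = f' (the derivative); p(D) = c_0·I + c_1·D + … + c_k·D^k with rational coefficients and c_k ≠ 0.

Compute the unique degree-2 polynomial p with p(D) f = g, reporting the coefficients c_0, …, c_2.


D^0 f = (7/4)x^4 + (5/2)x
D^1 f = 7x^3 + 5/2
D^2 f = 21x^2
matching coefficients of g against c_0 f + c_1 Df + … from the top degree down determines the c_i
solution: c_0 = -1, c_1 = 3, c_2 = 2

c_0 = -1, c_1 = 3, c_2 = 2


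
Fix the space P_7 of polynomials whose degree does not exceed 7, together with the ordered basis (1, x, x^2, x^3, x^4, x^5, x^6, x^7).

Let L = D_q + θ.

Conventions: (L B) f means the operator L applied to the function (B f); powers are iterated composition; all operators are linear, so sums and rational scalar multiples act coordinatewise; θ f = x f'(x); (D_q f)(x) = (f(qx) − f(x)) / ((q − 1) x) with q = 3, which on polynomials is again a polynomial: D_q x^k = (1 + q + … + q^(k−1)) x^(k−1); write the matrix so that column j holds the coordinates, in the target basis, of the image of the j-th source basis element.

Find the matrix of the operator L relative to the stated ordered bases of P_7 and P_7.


the matrix is [[0, 1, 0, 0, 0, 0, 0, 0]; [0, 1, 4, 0, 0, 0, 0, 0]; [0, 0, 2, 13, 0, 0, 0, 0]; [0, 0, 0, 3, 40, 0, 0, 0]; [0, 0, 0, 0, 4, 121, 0, 0]; [0, 0, 0, 0, 0, 5, 364, 0]; [0, 0, 0, 0, 0, 0, 6, 1093]; [0, 0, 0, 0, 0, 0, 0, 7]] (rows listed top to bottom)

image of 1: 0
image of x: x + 1
image of x^2: 2x^2 + 4x
image of x^3: 3x^3 + 13x^2
image of x^4: 4x^4 + 40x^3
image of x^5: 5x^5 + 121x^4
image of x^6: 6x^6 + 364x^5
image of x^7: 7x^7 + 1093x^6
each image's coordinates form column j of the matrix


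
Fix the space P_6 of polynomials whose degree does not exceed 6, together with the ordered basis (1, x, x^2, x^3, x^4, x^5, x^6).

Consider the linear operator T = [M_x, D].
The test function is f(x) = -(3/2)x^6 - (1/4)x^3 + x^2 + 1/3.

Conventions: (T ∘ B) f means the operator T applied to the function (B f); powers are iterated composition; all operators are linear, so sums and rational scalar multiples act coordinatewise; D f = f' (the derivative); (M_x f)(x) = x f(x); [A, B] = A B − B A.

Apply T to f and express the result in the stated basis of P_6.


D f = -9x^5 - (3/4)x^2 + 2x
M_x D f = -9x^6 - (3/4)x^3 + 2x^2
M_x f = -(3/2)x^7 - (1/4)x^4 + x^3 + (1/3)x
D M_x f = -(21/2)x^6 - x^3 + 3x^2 + 1/3
[M_x, D] f = (3/2)x^6 + (1/4)x^3 - x^2 - 1/3

the image equals g(x) = (3/2)x^6 + (1/4)x^3 - x^2 - 1/3


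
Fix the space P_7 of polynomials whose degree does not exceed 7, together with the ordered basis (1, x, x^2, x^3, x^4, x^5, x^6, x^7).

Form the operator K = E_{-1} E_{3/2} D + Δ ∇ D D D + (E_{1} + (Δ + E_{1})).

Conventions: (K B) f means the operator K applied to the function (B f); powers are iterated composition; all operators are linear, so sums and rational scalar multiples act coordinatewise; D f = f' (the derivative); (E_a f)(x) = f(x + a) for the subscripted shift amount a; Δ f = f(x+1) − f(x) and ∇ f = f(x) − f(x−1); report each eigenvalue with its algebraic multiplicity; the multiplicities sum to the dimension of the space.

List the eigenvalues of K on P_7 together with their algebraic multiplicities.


image of 1: 2
image of x: 2x + 4
image of x^2: 2x^2 + 8x + 4
image of x^3: 2x^3 + 12x^2 + 12x + 15/4
image of x^4: 2x^4 + 16x^3 + 24x^2 + 15x + 7/2
image of x^5: 2x^5 + 20x^4 + 40x^3 + (75/2)x^2 + (35/2)x + 1973/16
image of x^6: 2x^6 + 24x^5 + 60x^4 + 75x^3 + (105/2)x^2 + (5919/8)x + 51/16
image of x^7: 2x^7 + 28x^6 + 84x^5 + (525/4)x^4 + (245/2)x^3 + (41433/16)x^2 + (357/16)x + 27079/64
the matrix is upper triangular; its diagonal is (2, 2, 2, 2, 2, 2, 2, 2)
for a triangular matrix the eigenvalues are the diagonal entries, with algebraic multiplicity their repetition count

λ = 2 (multiplicity 8)


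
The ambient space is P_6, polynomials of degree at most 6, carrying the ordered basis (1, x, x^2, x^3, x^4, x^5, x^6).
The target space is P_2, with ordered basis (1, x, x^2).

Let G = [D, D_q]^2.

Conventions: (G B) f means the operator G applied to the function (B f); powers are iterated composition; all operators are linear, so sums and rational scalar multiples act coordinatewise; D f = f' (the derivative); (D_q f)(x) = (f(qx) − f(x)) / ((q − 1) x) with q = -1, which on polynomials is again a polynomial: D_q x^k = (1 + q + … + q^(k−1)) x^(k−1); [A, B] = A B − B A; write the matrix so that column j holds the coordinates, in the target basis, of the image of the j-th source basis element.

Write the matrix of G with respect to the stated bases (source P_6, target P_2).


image of 1: 0
image of x: 0
image of x^2: 0
image of x^3: 0
image of x^4: 8
image of x^5: 8x
image of x^6: 24x^2
each image's coordinates form column j of the matrix

the matrix is [[0, 0, 0, 0, 8, 0, 0]; [0, 0, 0, 0, 0, 8, 0]; [0, 0, 0, 0, 0, 0, 24]] (rows listed top to bottom)


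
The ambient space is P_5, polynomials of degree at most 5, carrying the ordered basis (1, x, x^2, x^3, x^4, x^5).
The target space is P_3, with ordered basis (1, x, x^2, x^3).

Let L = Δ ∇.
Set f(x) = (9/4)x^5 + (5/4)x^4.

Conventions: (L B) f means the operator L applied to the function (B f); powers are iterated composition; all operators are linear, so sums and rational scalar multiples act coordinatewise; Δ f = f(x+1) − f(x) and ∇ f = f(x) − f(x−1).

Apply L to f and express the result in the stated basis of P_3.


g(x) = 45x^3 + 15x^2 + (45/2)x + 5/2

∇ f = (45/4)x^4 - (35/2)x^3 + 15x^2 - (25/4)x + 1
Δ ∇ f = 45x^3 + 15x^2 + (45/2)x + 5/2


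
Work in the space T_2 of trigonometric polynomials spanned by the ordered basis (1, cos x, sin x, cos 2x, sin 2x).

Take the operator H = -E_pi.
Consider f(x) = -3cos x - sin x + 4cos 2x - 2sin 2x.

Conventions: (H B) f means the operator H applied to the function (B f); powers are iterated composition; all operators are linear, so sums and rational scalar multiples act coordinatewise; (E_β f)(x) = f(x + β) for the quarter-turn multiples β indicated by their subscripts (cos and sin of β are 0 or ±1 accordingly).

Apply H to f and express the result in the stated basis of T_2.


g(x) = -3cos x - sin x - 4cos 2x + 2sin 2x

E_pi f = 3cos x + sin x + 4cos 2x - 2sin 2x
(-E_pi) f = -3cos x - sin x - 4cos 2x + 2sin 2x


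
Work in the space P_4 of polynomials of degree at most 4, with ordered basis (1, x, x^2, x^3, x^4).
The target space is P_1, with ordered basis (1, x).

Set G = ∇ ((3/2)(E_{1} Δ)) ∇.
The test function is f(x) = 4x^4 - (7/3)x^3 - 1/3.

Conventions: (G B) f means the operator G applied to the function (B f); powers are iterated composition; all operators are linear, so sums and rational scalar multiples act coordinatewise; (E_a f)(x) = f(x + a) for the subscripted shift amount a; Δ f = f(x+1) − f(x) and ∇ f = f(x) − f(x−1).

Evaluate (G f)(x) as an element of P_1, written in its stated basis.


∇ f = 16x^3 - 31x^2 + 23x - 19/3
Δ ∇ f = 48x^2 - 14x + 8
E_{1} Δ ∇ f = 48x^2 + 82x + 42
((3/2)(E_{1} Δ)) ∇ f = 72x^2 + 123x + 63
∇ ((3/2)(E_{1} Δ)) ∇ f = 144x + 51

the result is g(x) = 144x + 51


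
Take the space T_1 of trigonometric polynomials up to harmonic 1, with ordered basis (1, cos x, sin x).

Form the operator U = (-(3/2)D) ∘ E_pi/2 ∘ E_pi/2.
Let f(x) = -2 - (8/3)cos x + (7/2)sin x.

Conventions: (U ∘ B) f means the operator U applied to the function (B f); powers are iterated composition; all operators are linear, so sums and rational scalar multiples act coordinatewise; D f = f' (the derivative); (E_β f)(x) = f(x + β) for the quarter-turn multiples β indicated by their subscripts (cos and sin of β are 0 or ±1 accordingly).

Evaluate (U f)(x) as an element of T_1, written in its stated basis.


E_pi/2 f = -2 + (7/2)cos x + (8/3)sin x
E_pi/2 E_pi/2 f = -2 + (8/3)cos x - (7/2)sin x
D E_pi/2 E_pi/2 f = -(7/2)cos x - (8/3)sin x
(-(3/2)D) E_pi/2 E_pi/2 f = (21/4)cos x + 4sin x

the result is g(x) = (21/4)cos x + 4sin x


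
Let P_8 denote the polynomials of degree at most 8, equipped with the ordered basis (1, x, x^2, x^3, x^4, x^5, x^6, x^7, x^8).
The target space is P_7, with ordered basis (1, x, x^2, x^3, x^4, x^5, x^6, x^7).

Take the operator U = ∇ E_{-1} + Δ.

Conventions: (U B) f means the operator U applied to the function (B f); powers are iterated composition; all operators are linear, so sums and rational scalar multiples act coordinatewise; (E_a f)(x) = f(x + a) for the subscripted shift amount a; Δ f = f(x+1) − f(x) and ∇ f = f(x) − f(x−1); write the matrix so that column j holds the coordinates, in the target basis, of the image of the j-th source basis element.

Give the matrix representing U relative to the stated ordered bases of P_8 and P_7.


the matrix is [[0, 2, -2, 8, -14, 32, -62, 128, -254]; [0, 0, 4, -6, 32, -70, 192, -434, 1024]; [0, 0, 0, 6, -12, 80, -210, 672, -1736]; [0, 0, 0, 0, 8, -20, 160, -490, 1792]; [0, 0, 0, 0, 0, 10, -30, 280, -980]; [0, 0, 0, 0, 0, 0, 12, -42, 448]; [0, 0, 0, 0, 0, 0, 0, 14, -56]; [0, 0, 0, 0, 0, 0, 0, 0, 16]] (rows listed top to bottom)

image of 1: 0
image of x: 2
image of x^2: 4x - 2
image of x^3: 6x^2 - 6x + 8
image of x^4: 8x^3 - 12x^2 + 32x - 14
image of x^5: 10x^4 - 20x^3 + 80x^2 - 70x + 32
image of x^6: 12x^5 - 30x^4 + 160x^3 - 210x^2 + 192x - 62
image of x^7: 14x^6 - 42x^5 + 280x^4 - 490x^3 + 672x^2 - 434x + 128
image of x^8: 16x^7 - 56x^6 + 448x^5 - 980x^4 + 1792x^3 - 1736x^2 + 1024x - 254
each image's coordinates form column j of the matrix


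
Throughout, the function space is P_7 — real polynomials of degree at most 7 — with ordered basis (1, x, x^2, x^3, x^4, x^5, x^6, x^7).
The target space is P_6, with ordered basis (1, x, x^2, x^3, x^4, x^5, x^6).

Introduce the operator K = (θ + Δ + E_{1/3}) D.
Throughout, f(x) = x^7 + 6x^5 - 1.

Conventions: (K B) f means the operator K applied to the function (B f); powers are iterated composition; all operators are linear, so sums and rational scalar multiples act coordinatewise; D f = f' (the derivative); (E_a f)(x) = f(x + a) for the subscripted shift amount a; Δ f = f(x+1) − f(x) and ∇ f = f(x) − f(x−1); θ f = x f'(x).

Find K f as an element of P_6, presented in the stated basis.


g(x) = 49x^6 + 56x^5 + (800/3)x^4 + (8240/27)x^3 + (8270/27)x^2 + (13496/81)x + 27250/729

D f = 7x^6 + 30x^4
θ D f = 42x^6 + 120x^4
Δ D f = 42x^5 + 105x^4 + 260x^3 + 285x^2 + 162x + 37
E_{1/3} D f = 7x^6 + 14x^5 + (125/3)x^4 + (1220/27)x^3 + (575/27)x^2 + (374/81)x + 277/729
(θ + Δ + E_{1/3}) D f = 49x^6 + 56x^5 + (800/3)x^4 + (8240/27)x^3 + (8270/27)x^2 + (13496/81)x + 27250/729


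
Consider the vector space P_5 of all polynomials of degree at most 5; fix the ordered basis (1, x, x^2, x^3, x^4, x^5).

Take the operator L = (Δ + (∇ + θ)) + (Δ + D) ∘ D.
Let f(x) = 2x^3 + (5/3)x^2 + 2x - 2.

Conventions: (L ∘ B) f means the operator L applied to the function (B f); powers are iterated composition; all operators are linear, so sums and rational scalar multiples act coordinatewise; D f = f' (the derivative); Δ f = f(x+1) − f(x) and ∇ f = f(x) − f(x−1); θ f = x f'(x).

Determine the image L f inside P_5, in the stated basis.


the result is g(x) = 6x^3 + (46/3)x^2 + (98/3)x + 62/3

Δ f = 6x^2 + (28/3)x + 17/3
∇ f = 6x^2 - (8/3)x + 7/3
θ f = 6x^3 + (10/3)x^2 + 2x
(∇ + θ) f = 6x^3 + (28/3)x^2 - (2/3)x + 7/3
(Δ + (∇ + θ)) f = 6x^3 + (46/3)x^2 + (26/3)x + 8
D f = 6x^2 + (10/3)x + 2
Δ D f = 12x + 28/3
D D f = 12x + 10/3
(Δ + D) D f = 24x + 38/3
((Δ + (∇ + θ)) + (Δ + D) ∘ D) f = 6x^3 + (46/3)x^2 + (98/3)x + 62/3


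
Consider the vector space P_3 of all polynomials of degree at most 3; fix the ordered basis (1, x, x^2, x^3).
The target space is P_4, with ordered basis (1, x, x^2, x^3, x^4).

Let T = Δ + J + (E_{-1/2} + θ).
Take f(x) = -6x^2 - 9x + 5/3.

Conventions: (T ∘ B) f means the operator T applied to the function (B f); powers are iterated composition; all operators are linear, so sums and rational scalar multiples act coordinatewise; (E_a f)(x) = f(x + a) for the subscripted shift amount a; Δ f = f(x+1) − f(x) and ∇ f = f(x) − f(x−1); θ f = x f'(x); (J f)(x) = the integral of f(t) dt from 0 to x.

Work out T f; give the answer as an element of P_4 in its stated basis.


Δ f = -12x - 15
J f = -2x^3 - (9/2)x^2 + (5/3)x
E_{-1/2} f = -6x^2 - 3x + 14/3
θ f = -12x^2 - 9x
(E_{-1/2} + θ) f = -18x^2 - 12x + 14/3
(Δ + J + (E_{-1/2} + θ)) f = -2x^3 - (45/2)x^2 - (67/3)x - 31/3

the image equals g(x) = -2x^3 - (45/2)x^2 - (67/3)x - 31/3


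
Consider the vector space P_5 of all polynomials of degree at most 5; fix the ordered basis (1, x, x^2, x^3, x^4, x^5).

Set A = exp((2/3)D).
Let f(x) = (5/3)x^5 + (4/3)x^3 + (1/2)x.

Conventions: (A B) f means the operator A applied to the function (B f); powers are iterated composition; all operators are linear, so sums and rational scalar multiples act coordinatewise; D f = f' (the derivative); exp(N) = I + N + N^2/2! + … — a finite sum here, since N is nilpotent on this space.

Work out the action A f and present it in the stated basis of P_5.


the result is g(x) = (5/3)x^5 + (50/9)x^4 + (236/27)x^3 + (616/81)x^2 + (1907/486)x + 691/729

order-1 term: (50/9)x^4 + (8/3)x^2 + 1/3
order-2 term: (200/27)x^3 + (16/9)x
order-3 term: (400/81)x^2 + 32/81
order-4 term: (400/243)x
order-5 term: 160/729
the series for exp((2/3)D) f terminates at order 5
exp((2/3)D) f = (5/3)x^5 + (50/9)x^4 + (236/27)x^3 + (616/81)x^2 + (1907/486)x + 691/729


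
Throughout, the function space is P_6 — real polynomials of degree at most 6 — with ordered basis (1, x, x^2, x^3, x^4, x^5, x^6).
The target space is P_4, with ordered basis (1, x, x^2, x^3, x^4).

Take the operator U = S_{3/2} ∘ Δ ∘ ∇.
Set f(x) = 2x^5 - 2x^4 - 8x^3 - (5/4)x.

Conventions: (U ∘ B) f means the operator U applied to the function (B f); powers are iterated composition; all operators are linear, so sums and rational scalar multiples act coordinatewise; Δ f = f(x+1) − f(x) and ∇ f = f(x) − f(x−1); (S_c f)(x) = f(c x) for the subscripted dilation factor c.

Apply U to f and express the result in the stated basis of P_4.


∇ f = 10x^4 - 28x^3 + 8x^2 + 6x - 21/4
Δ ∇ f = 40x^3 - 24x^2 - 28x - 4
S_{3/2} Δ ∇ f = 135x^3 - 54x^2 - 42x - 4

the result is g(x) = 135x^3 - 54x^2 - 42x - 4


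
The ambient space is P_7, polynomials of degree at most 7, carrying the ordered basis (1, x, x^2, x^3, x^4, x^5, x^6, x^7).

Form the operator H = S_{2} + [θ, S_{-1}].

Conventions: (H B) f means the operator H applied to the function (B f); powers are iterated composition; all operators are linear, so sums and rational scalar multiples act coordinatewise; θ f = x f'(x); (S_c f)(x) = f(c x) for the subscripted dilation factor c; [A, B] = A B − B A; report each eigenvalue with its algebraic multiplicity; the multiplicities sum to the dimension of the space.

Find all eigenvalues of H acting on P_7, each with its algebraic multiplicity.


image of 1: 1
image of x: 2x
image of x^2: 4x^2
image of x^3: 8x^3
image of x^4: 16x^4
image of x^5: 32x^5
image of x^6: 64x^6
image of x^7: 128x^7
the matrix is upper triangular; its diagonal is (1, 2, 4, 8, 16, 32, 64, 128)
for a triangular matrix the eigenvalues are the diagonal entries, with algebraic multiplicity their repetition count

λ = 1 (multiplicity 1), λ = 2 (multiplicity 1), λ = 4 (multiplicity 1), λ = 8 (multiplicity 1), λ = 16 (multiplicity 1), λ = 32 (multiplicity 1), λ = 64 (multiplicity 1), λ = 128 (multiplicity 1)


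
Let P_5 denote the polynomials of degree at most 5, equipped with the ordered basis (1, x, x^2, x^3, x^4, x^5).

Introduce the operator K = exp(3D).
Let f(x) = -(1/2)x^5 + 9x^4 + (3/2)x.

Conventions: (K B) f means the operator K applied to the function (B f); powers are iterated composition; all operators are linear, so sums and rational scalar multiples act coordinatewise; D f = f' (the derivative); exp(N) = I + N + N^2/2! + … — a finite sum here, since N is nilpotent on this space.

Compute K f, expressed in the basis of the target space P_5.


g(x) = -(1/2)x^5 + (3/2)x^4 + 63x^3 + 351x^2 + 771x + 612

order-1 term: -(15/2)x^4 + 108x^3 + 9/2
order-2 term: -45x^3 + 486x^2
order-3 term: -135x^2 + 972x
order-4 term: -(405/2)x + 729
order-5 term: -243/2
the series for exp(3D) f terminates at order 5
exp(3D) f = -(1/2)x^5 + (3/2)x^4 + 63x^3 + 351x^2 + 771x + 612


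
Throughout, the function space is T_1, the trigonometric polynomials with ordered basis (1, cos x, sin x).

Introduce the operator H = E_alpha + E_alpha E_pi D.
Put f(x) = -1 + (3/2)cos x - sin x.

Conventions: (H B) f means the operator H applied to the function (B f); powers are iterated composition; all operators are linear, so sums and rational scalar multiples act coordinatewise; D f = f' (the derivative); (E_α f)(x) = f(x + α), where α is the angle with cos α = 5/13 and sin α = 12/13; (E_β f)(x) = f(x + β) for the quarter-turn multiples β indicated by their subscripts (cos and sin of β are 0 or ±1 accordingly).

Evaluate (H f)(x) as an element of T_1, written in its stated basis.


E_alpha f = -1 - (9/26)cos x - (23/13)sin x
D f = -cos x - (3/2)sin x
E_pi D f = cos x + (3/2)sin x
E_alpha E_pi D f = (23/13)cos x - (9/26)sin x
(E_alpha + E_alpha E_pi D) f = -1 + (37/26)cos x - (55/26)sin x

the result is g(x) = -1 + (37/26)cos x - (55/26)sin x


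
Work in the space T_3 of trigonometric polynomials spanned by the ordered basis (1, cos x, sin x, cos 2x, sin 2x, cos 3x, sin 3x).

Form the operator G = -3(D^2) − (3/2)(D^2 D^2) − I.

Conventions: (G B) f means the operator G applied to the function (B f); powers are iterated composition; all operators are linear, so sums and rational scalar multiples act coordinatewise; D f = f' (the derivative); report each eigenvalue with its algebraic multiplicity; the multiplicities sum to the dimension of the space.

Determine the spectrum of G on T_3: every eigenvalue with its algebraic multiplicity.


image of 1: -1
image of cos x: (1/2)cos x
image of sin x: (1/2)sin x
image of cos 2x: -13cos 2x
image of sin 2x: -13sin 2x
image of cos 3x: -(191/2)cos 3x
image of sin 3x: -(191/2)sin 3x
the matrix is diagonal; its diagonal is (-1, 1/2, 1/2, -13, -13, -191/2, -191/2)
for a triangular matrix the eigenvalues are the diagonal entries, with algebraic multiplicity their repetition count

λ = -191/2 (multiplicity 2), λ = -13 (multiplicity 2), λ = -1 (multiplicity 1), λ = 1/2 (multiplicity 2)


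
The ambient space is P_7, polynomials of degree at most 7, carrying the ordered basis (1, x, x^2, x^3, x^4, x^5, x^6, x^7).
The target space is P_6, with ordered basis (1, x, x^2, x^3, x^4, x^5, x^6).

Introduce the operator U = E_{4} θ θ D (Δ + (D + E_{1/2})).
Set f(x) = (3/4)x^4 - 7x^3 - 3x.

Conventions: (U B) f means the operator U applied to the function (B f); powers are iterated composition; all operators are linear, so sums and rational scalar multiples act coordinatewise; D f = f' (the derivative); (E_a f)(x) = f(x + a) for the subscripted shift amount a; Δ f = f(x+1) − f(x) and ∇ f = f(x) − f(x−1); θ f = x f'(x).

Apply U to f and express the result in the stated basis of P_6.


g(x) = 27x^3 + 330x^2 + (5001/4)x + 1449

Δ f = 3x^3 - (33/2)x^2 - 18x - 37/4
D f = 3x^3 - 21x^2 - 3
E_{1/2} f = (3/4)x^4 - (11/2)x^3 - (75/8)x^2 - (63/8)x - 149/64
(D + E_{1/2}) f = (3/4)x^4 - (5/2)x^3 - (243/8)x^2 - (63/8)x - 341/64
(Δ + (D + E_{1/2})) f = (3/4)x^4 + (1/2)x^3 - (375/8)x^2 - (207/8)x - 933/64
D (Δ + (D + E_{1/2})) f = 3x^3 + (3/2)x^2 - (375/4)x - 207/8
θ D (Δ + (D + E_{1/2})) f = 9x^3 + 3x^2 - (375/4)x
θ θ D (Δ + (D + E_{1/2})) f = 27x^3 + 6x^2 - (375/4)x
E_{4} θ θ D (Δ + (D + E_{1/2})) f = 27x^3 + 330x^2 + (5001/4)x + 1449


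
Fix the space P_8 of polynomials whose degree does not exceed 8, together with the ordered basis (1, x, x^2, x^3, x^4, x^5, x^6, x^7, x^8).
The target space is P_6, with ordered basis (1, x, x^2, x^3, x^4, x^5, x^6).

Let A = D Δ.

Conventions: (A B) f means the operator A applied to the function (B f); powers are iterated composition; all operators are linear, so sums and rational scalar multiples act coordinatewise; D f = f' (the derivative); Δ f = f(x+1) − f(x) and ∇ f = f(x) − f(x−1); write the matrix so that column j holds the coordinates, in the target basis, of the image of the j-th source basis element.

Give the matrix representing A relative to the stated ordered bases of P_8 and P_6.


image of 1: 0
image of x: 0
image of x^2: 2
image of x^3: 6x + 3
image of x^4: 12x^2 + 12x + 4
image of x^5: 20x^3 + 30x^2 + 20x + 5
image of x^6: 30x^4 + 60x^3 + 60x^2 + 30x + 6
image of x^7: 42x^5 + 105x^4 + 140x^3 + 105x^2 + 42x + 7
image of x^8: 56x^6 + 168x^5 + 280x^4 + 280x^3 + 168x^2 + 56x + 8
each image's coordinates form column j of the matrix

the matrix is [[0, 0, 2, 3, 4, 5, 6, 7, 8]; [0, 0, 0, 6, 12, 20, 30, 42, 56]; [0, 0, 0, 0, 12, 30, 60, 105, 168]; [0, 0, 0, 0, 0, 20, 60, 140, 280]; [0, 0, 0, 0, 0, 0, 30, 105, 280]; [0, 0, 0, 0, 0, 0, 0, 42, 168]; [0, 0, 0, 0, 0, 0, 0, 0, 56]] (rows listed top to bottom)


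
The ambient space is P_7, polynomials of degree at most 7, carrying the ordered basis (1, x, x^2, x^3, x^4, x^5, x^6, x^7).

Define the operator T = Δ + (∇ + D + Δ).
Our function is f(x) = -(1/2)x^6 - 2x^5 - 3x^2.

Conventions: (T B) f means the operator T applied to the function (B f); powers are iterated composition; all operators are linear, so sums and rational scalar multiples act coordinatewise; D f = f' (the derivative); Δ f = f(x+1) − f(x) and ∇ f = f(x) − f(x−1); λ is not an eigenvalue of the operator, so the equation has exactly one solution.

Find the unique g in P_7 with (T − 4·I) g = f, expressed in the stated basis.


write g with unknown coordinates in the stated basis and equate coefficients in (T − 4·I) g = f
solving from the highest basis element down gives g = (1/8)x^6 + (5/4)x^5 + (215/32)x^4 + (255/8)x^3 + (7443/64)x^2 + (8921/32)x + 85609/256
check: T g = 3x^5 + (215/8)x^4 + (255/2)x^3 + (7395/16)x^2 + (8921/8)x + 85609/64
so T g − 4·g = -(1/2)x^6 - 2x^5 - 3x^2 = f ✓

g(x) = (1/8)x^6 + (5/4)x^5 + (215/32)x^4 + (255/8)x^3 + (7443/64)x^2 + (8921/32)x + 85609/256


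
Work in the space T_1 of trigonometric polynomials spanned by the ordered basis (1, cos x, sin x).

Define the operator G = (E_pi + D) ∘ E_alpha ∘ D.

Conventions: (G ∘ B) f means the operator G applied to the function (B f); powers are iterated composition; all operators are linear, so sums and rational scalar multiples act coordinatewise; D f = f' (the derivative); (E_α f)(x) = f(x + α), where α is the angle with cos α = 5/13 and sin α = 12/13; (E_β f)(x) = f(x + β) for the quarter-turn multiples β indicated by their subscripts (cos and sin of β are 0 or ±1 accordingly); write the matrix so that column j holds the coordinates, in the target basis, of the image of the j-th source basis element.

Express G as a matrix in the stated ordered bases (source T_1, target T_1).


image of 1: 0
image of cos x: (7/13)cos x + (17/13)sin x
image of sin x: -(17/13)cos x + (7/13)sin x
each image's coordinates form column j of the matrix

the matrix is [[0, 0, 0]; [0, 7/13, -17/13]; [0, 17/13, 7/13]] (rows listed top to bottom)


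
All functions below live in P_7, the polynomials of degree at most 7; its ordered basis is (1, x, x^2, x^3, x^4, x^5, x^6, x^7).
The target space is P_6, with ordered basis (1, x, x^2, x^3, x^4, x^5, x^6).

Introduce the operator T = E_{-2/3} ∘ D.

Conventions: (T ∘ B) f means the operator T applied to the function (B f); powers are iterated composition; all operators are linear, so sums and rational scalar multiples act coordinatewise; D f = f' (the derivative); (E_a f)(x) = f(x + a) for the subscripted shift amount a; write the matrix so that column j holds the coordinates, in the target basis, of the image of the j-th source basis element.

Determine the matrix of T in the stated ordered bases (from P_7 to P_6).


the matrix is [[0, 1, -4/3, 4/3, -32/27, 80/81, -64/81, 448/729]; [0, 0, 2, -4, 16/3, -160/27, 160/27, -448/81]; [0, 0, 0, 3, -8, 40/3, -160/9, 560/27]; [0, 0, 0, 0, 4, -40/3, 80/3, -1120/27]; [0, 0, 0, 0, 0, 5, -20, 140/3]; [0, 0, 0, 0, 0, 0, 6, -28]; [0, 0, 0, 0, 0, 0, 0, 7]] (rows listed top to bottom)

image of 1: 0
image of x: 1
image of x^2: 2x - 4/3
image of x^3: 3x^2 - 4x + 4/3
image of x^4: 4x^3 - 8x^2 + (16/3)x - 32/27
image of x^5: 5x^4 - (40/3)x^3 + (40/3)x^2 - (160/27)x + 80/81
image of x^6: 6x^5 - 20x^4 + (80/3)x^3 - (160/9)x^2 + (160/27)x - 64/81
image of x^7: 7x^6 - 28x^5 + (140/3)x^4 - (1120/27)x^3 + (560/27)x^2 - (448/81)x + 448/729
each image's coordinates form column j of the matrix


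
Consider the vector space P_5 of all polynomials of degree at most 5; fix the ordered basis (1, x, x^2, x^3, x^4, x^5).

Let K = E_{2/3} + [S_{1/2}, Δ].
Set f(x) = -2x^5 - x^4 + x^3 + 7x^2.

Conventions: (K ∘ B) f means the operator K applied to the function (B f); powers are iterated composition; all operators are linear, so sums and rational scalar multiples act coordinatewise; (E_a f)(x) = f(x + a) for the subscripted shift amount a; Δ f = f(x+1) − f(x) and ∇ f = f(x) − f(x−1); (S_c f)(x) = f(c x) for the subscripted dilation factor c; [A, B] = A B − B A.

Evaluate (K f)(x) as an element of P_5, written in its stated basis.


the image equals g(x) = -2x^5 - (383/48)x^4 - (913/72)x^3 - (1019/216)x^2 + (7379/1296)x + 6023/972

E_{2/3} f = -2x^5 - (23/3)x^4 - (95/9)x^3 + (11/27)x^2 + (608/81)x + 716/243
Δ f = -10x^4 - 24x^3 - 23x^2 + 3x + 5
S_{1/2} Δ f = -(5/8)x^4 - 3x^3 - (23/4)x^2 + (3/2)x + 5
S_{1/2} f = -(1/16)x^5 - (1/16)x^4 + (1/8)x^3 + (7/4)x^2
Δ S_{1/2} f = -(5/16)x^4 - (7/8)x^3 - (5/8)x^2 + (53/16)x + 7/4
[S_{1/2}, Δ] f = -(5/16)x^4 - (17/8)x^3 - (41/8)x^2 - (29/16)x + 13/4
(E_{2/3} + [S_{1/2}, Δ]) f = -2x^5 - (383/48)x^4 - (913/72)x^3 - (1019/216)x^2 + (7379/1296)x + 6023/972


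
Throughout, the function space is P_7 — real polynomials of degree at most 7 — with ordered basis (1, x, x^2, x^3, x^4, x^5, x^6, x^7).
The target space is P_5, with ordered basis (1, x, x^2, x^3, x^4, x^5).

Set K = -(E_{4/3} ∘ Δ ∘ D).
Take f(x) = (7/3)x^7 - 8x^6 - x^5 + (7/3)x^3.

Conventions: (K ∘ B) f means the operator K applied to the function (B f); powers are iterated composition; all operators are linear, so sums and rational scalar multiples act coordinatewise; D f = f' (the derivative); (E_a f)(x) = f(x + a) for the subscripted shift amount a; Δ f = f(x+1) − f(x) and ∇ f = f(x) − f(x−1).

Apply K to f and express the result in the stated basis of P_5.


D f = (49/3)x^6 - 48x^5 - 5x^4 + 7x^2
Δ D f = 98x^5 + 5x^4 - (520/3)x^3 - 265x^2 - 148x - 89/3
E_{4/3} Δ D f = 98x^5 + (1975/3)x^4 + (14360/9)x^3 + (38285/27)x^2 - (14828/81)x - 165289/243
(-(E_{4/3} ∘ Δ ∘ D)) f = -98x^5 - (1975/3)x^4 - (14360/9)x^3 - (38285/27)x^2 + (14828/81)x + 165289/243

the image equals g(x) = -98x^5 - (1975/3)x^4 - (14360/9)x^3 - (38285/27)x^2 + (14828/81)x + 165289/243
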